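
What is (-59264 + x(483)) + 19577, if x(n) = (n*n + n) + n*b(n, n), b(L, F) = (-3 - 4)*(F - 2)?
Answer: -1432176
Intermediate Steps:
b(L, F) = 14 - 7*F (b(L, F) = -7*(-2 + F) = 14 - 7*F)
x(n) = n + n² + n*(14 - 7*n) (x(n) = (n*n + n) + n*(14 - 7*n) = (n² + n) + n*(14 - 7*n) = (n + n²) + n*(14 - 7*n) = n + n² + n*(14 - 7*n))
(-59264 + x(483)) + 19577 = (-59264 + 3*483*(5 - 2*483)) + 19577 = (-59264 + 3*483*(5 - 966)) + 19577 = (-59264 + 3*483*(-961)) + 19577 = (-59264 - 1392489) + 19577 = -1451753 + 19577 = -1432176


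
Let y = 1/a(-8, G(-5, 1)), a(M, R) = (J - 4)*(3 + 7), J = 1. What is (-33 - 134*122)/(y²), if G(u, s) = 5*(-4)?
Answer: -14742900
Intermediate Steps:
G(u, s) = -20
a(M, R) = -30 (a(M, R) = (1 - 4)*(3 + 7) = -3*10 = -30)
y = -1/30 (y = 1/(-30) = -1/30 ≈ -0.033333)
(-33 - 134*122)/(y²) = (-33 - 134*122)/((-1/30)²) = (-33 - 16348)/(1/900) = -16381*900 = -14742900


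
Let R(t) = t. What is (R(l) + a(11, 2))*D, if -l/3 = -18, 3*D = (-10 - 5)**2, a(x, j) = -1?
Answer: 3975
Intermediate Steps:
D = 75 (D = (-10 - 5)**2/3 = (1/3)*(-15)**2 = (1/3)*225 = 75)
l = 54 (l = -3*(-18) = 54)
(R(l) + a(11, 2))*D = (54 - 1)*75 = 53*75 = 3975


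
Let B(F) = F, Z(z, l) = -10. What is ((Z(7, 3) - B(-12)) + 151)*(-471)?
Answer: -72063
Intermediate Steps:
((Z(7, 3) - B(-12)) + 151)*(-471) = ((-10 - 1*(-12)) + 151)*(-471) = ((-10 + 12) + 151)*(-471) = (2 + 151)*(-471) = 153*(-471) = -72063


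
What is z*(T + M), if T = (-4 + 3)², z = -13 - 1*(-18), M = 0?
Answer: 5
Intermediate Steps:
z = 5 (z = -13 + 18 = 5)
T = 1 (T = (-1)² = 1)
z*(T + M) = 5*(1 + 0) = 5*1 = 5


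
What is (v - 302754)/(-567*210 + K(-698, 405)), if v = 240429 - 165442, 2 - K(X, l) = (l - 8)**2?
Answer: 227767/276677 ≈ 0.82322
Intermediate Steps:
K(X, l) = 2 - (-8 + l)**2 (K(X, l) = 2 - (l - 8)**2 = 2 - (-8 + l)**2)
v = 74987
(v - 302754)/(-567*210 + K(-698, 405)) = (74987 - 302754)/(-567*210 + (2 - (-8 + 405)**2)) = -227767/(-119070 + (2 - 1*397**2)) = -227767/(-119070 + (2 - 1*157609)) = -227767/(-119070 + (2 - 157609)) = -227767/(-119070 - 157607) = -227767/(-276677) = -227767*(-1/276677) = 227767/276677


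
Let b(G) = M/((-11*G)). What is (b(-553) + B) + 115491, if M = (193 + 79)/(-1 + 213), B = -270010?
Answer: -49816771013/322399 ≈ -1.5452e+5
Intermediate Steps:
M = 68/53 (M = 272/212 = 272*(1/212) = 68/53 ≈ 1.2830)
b(G) = -68/(583*G) (b(G) = 68/(53*((-11*G))) = 68*(-1/(11*G))/53 = -68/(583*G))
(b(-553) + B) + 115491 = (-68/583/(-553) - 270010) + 115491 = (-68/583*(-1/553) - 270010) + 115491 = (68/322399 - 270010) + 115491 = -87050953922/322399 + 115491 = -49816771013/322399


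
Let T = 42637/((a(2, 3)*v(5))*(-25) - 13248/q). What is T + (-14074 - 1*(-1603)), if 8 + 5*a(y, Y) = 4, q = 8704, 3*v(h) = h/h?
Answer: -8780733/2099 ≈ -4183.3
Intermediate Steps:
v(h) = ⅓ (v(h) = (h/h)/3 = (⅓)*1 = ⅓)
a(y, Y) = -⅘ (a(y, Y) = -8/5 + (⅕)*4 = -8/5 + ⅘ = -⅘)
T = 17395896/2099 (T = 42637/(-⅘*⅓*(-25) - 13248/8704) = 42637/(-4/15*(-25) - 13248*1/8704) = 42637/(20/3 - 207/136) = 42637/(2099/408) = 42637*(408/2099) = 17395896/2099 ≈ 8287.7)
T + (-14074 - 1*(-1603)) = 17395896/2099 + (-14074 - 1*(-1603)) = 17395896/2099 + (-14074 + 1603) = 17395896/2099 - 12471 = -8780733/2099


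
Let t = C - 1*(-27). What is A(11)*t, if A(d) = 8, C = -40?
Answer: -104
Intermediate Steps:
t = -13 (t = -40 - 1*(-27) = -40 + 27 = -13)
A(11)*t = 8*(-13) = -104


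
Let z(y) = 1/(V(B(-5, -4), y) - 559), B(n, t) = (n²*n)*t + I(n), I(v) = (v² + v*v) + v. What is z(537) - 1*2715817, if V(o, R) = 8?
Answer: -1496415168/551 ≈ -2.7158e+6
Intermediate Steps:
I(v) = v + 2*v² (I(v) = (v² + v²) + v = 2*v² + v = v + 2*v²)
B(n, t) = n*(1 + 2*n) + t*n³ (B(n, t) = (n²*n)*t + n*(1 + 2*n) = n³*t + n*(1 + 2*n) = t*n³ + n*(1 + 2*n) = n*(1 + 2*n) + t*n³)
z(y) = -1/551 (z(y) = 1/(8 - 559) = 1/(-551) = -1/551)
z(537) - 1*2715817 = -1/551 - 1*2715817 = -1/551 - 2715817 = -1496415168/551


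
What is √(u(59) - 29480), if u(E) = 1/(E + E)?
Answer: I*√410479402/118 ≈ 171.7*I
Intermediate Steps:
u(E) = 1/(2*E)
√(u(59) - 29480) = √((½)/59 - 29480) = √((½)*(1/59) - 29480) = √(1/118 - 29480) = √(-3478639/118) = I*√410479402/118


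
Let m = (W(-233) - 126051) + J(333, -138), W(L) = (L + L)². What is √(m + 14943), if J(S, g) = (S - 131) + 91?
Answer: √106341 ≈ 326.10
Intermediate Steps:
J(S, g) = -40 + S (J(S, g) = (-131 + S) + 91 = -40 + S)
W(L) = 4*L² (W(L) = (2*L)² = 4*L²)
m = 91398 (m = (4*(-233)² - 126051) + (-40 + 333) = (4*54289 - 126051) + 293 = (217156 - 126051) + 293 = 91105 + 293 = 91398)
√(m + 14943) = √(91398 + 14943) = √106341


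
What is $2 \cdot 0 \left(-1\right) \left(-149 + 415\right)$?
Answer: $0$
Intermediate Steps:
$2 \cdot 0 \left(-1\right) \left(-149 + 415\right) = 0 \left(-1\right) 266 = 0 \cdot 266 = 0$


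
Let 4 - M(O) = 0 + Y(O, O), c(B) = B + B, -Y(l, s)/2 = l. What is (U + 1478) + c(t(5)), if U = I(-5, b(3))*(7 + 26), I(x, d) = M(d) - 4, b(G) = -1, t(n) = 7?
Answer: 1426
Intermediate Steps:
Y(l, s) = -2*l
c(B) = 2*B
M(O) = 4 + 2*O (M(O) = 4 - (0 - 2*O) = 4 - (-2)*O = 4 + 2*O)
I(x, d) = 2*d (I(x, d) = (4 + 2*d) - 4 = 2*d)
U = -66 (U = (2*(-1))*(7 + 26) = -2*33 = -66)
(U + 1478) + c(t(5)) = (-66 + 1478) + 2*7 = 1412 + 14 = 1426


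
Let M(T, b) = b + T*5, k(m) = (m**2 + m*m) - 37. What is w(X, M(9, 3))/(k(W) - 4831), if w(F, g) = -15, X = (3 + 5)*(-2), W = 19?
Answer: 5/1382 ≈ 0.0036179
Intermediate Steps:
k(m) = -37 + 2*m**2 (k(m) = (m**2 + m**2) - 37 = 2*m**2 - 37 = -37 + 2*m**2)
M(T, b) = b + 5*T
X = -16 (X = 8*(-2) = -16)
w(X, M(9, 3))/(k(W) - 4831) = -15/((-37 + 2*19**2) - 4831) = -15/((-37 + 2*361) - 4831) = -15/((-37 + 722) - 4831) = -15/(685 - 4831) = -15/(-4146) = -15*(-1/4146) = 5/1382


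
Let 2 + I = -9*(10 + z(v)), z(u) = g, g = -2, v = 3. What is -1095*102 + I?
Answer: -111764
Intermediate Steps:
z(u) = -2
I = -74 (I = -2 - 9*(10 - 2) = -2 - 9*8 = -2 - 72 = -74)
-1095*102 + I = -1095*102 - 74 = -111690 - 74 = -111764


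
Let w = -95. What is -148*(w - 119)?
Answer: 31672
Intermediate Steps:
-148*(w - 119) = -148*(-95 - 119) = -148*(-214) = 31672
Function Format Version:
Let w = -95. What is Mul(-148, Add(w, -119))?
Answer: 31672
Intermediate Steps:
Mul(-148, Add(w, -119)) = Mul(-148, Add(-95, -119)) = Mul(-148, -214) = 31672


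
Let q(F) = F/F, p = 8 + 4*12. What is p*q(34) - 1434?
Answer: -1378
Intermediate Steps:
p = 56 (p = 8 + 48 = 56)
q(F) = 1
p*q(34) - 1434 = 56*1 - 1434 = 56 - 1434 = -1378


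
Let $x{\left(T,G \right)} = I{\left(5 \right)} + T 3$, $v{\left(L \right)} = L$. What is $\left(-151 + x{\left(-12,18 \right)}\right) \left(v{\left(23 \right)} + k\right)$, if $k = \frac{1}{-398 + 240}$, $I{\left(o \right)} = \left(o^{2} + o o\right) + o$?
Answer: $- \frac{239778}{79} \approx -3035.2$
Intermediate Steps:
$I{\left(o \right)} = o + 2 o^{2}$ ($I{\left(o \right)} = \left(o^{2} + o^{2}\right) + o = 2 o^{2} + o = o + 2 o^{2}$)
$x{\left(T,G \right)} = 55 + 3 T$ ($x{\left(T,G \right)} = 5 \left(1 + 2 \cdot 5\right) + T 3 = 5 \left(1 + 10\right) + 3 T = 5 \cdot 11 + 3 T = 55 + 3 T$)
$k = - \frac{1}{158}$ ($k = \frac{1}{-158} = - \frac{1}{158} \approx -0.0063291$)
$\left(-151 + x{\left(-12,18 \right)}\right) \left(v{\left(23 \right)} + k\right) = \left(-151 + \left(55 + 3 \left(-12\right)\right)\right) \left(23 - \frac{1}{158}\right) = \left(-151 + \left(55 - 36\right)\right) \frac{3633}{158} = \left(-151 + 19\right) \frac{3633}{158} = \left(-132\right) \frac{3633}{158} = - \frac{239778}{79}$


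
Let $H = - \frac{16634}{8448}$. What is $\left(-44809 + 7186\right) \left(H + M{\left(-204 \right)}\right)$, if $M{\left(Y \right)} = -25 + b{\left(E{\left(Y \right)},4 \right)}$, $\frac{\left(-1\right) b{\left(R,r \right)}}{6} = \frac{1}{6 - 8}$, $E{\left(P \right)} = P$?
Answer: $\frac{1269713545}{1408} \approx 9.0179 \cdot 10^{5}$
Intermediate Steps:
$H = - \frac{8317}{4224}$ ($H = \left(-16634\right) \frac{1}{8448} = - \frac{8317}{4224} \approx -1.969$)
$b{\left(R,r \right)} = 3$ ($b{\left(R,r \right)} = - \frac{6}{6 - 8} = - \frac{6}{-2} = \left(-6\right) \left(- \frac{1}{2}\right) = 3$)
$M{\left(Y \right)} = -22$ ($M{\left(Y \right)} = -25 + 3 = -22$)
$\left(-44809 + 7186\right) \left(H + M{\left(-204 \right)}\right) = \left(-44809 + 7186\right) \left(- \frac{8317}{4224} - 22\right) = \left(-37623\right) \left(- \frac{101245}{4224}\right) = \frac{1269713545}{1408}$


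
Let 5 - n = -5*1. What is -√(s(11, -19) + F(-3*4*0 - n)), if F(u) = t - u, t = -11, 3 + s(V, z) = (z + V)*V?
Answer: -2*I*√23 ≈ -9.5917*I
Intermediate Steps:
s(V, z) = -3 + V*(V + z) (s(V, z) = -3 + (z + V)*V = -3 + (V + z)*V = -3 + V*(V + z))
n = 10 (n = 5 - (-5) = 5 - 1*(-5) = 5 + 5 = 10)
F(u) = -11 - u
-√(s(11, -19) + F(-3*4*0 - n)) = -√((-3 + 11² + 11*(-19)) + (-11 - (-3*4*0 - 1*10))) = -√((-3 + 121 - 209) + (-11 - (-12*0 - 10))) = -√(-91 + (-11 - (0 - 10))) = -√(-91 + (-11 - 1*(-10))) = -√(-91 + (-11 + 10)) = -√(-91 - 1) = -√(-92) = -2*I*√23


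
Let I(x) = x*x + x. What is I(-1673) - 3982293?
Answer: -1185037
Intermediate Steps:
I(x) = x + x² (I(x) = x² + x = x + x²)
I(-1673) - 3982293 = -1673*(1 - 1673) - 3982293 = -1673*(-1672) - 3982293 = 2797256 - 3982293 = -1185037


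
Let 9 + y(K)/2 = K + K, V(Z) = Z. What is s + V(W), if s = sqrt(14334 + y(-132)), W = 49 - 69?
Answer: -20 + 6*sqrt(383) ≈ 97.422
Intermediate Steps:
W = -20
y(K) = -18 + 4*K (y(K) = -18 + 2*(K + K) = -18 + 2*(2*K) = -18 + 4*K)
s = 6*sqrt(383) (s = sqrt(14334 + (-18 + 4*(-132))) = sqrt(14334 + (-18 - 528)) = sqrt(14334 - 546) = sqrt(13788) = 6*sqrt(383) ≈ 117.42)
s + V(W) = 6*sqrt(383) - 20 = -20 + 6*sqrt(383)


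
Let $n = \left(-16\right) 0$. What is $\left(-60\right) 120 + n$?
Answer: $-7200$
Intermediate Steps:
$n = 0$
$\left(-60\right) 120 + n = \left(-60\right) 120 + 0 = -7200 + 0 = -7200$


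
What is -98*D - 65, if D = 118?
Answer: -11629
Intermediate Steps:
-98*D - 65 = -98*118 - 65 = -11564 - 65 = -11629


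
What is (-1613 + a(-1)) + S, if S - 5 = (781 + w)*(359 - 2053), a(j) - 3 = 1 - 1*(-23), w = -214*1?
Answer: -962079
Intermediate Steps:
w = -214
a(j) = 27 (a(j) = 3 + (1 - 1*(-23)) = 3 + (1 + 23) = 3 + 24 = 27)
S = -960493 (S = 5 + (781 - 214)*(359 - 2053) = 5 + 567*(-1694) = 5 - 960498 = -960493)
(-1613 + a(-1)) + S = (-1613 + 27) - 960493 = -1586 - 960493 = -962079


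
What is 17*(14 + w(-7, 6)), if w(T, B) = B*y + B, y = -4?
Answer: -68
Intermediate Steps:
w(T, B) = -3*B (w(T, B) = B*(-4) + B = -4*B + B = -3*B)
17*(14 + w(-7, 6)) = 17*(14 - 3*6) = 17*(14 - 18) = 17*(-4) = -68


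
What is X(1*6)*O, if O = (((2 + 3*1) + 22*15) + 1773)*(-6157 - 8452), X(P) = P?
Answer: -184774632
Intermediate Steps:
O = -30795772 (O = (((2 + 3) + 330) + 1773)*(-14609) = ((5 + 330) + 1773)*(-14609) = (335 + 1773)*(-14609) = 2108*(-14609) = -30795772)
X(1*6)*O = (1*6)*(-30795772) = 6*(-30795772) = -184774632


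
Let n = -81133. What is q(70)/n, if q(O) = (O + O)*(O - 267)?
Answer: 27580/81133 ≈ 0.33994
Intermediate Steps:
q(O) = 2*O*(-267 + O) (q(O) = (2*O)*(-267 + O) = 2*O*(-267 + O))
q(70)/n = (2*70*(-267 + 70))/(-81133) = (2*70*(-197))*(-1/81133) = -27580*(-1/81133) = 27580/81133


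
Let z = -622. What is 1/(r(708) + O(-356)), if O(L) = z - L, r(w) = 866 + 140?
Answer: 1/740 ≈ 0.0013514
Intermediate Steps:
r(w) = 1006
O(L) = -622 - L
1/(r(708) + O(-356)) = 1/(1006 + (-622 - 1*(-356))) = 1/(1006 + (-622 + 356)) = 1/(1006 - 266) = 1/740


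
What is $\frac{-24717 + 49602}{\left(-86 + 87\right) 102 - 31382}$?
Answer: $- \frac{4977}{6256} \approx -0.79556$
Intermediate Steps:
$\frac{-24717 + 49602}{\left(-86 + 87\right) 102 - 31382} = \frac{24885}{1 \cdot 102 - 31382} = \frac{24885}{102 - 31382} = \frac{24885}{-31280} = 24885 \left(- \frac{1}{31280}\right) = - \frac{4977}{6256}$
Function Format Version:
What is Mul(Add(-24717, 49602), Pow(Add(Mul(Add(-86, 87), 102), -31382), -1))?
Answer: Rational(-4977, 6256) ≈ -0.79556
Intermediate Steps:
Mul(Add(-24717, 49602), Pow(Add(Mul(Add(-86, 87), 102), -31382), -1)) = Mul(24885, Pow(Add(Mul(1, 102), -31382), -1)) = Mul(24885, Pow(Add(102, -31382), -1)) = Mul(24885, Pow(-31280, -1)) = Mul(24885, Rational(-1, 31280)) = Rational(-4977, 6256)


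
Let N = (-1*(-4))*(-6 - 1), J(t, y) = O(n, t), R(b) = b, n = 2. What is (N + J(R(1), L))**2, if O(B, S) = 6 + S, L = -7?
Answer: 441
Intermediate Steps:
J(t, y) = 6 + t
N = -28 (N = 4*(-7) = -28)
(N + J(R(1), L))**2 = (-28 + (6 + 1))**2 = (-28 + 7)**2 = (-21)**2 = 441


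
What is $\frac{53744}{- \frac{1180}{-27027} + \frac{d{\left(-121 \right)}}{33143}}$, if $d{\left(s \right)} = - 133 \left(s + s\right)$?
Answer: $\frac{2188250136072}{41318171} \approx 52961.0$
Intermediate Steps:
$d{\left(s \right)} = - 266 s$ ($d{\left(s \right)} = - 133 \cdot 2 s = - 266 s$)
$\frac{53744}{- \frac{1180}{-27027} + \frac{d{\left(-121 \right)}}{33143}} = \frac{53744}{- \frac{1180}{-27027} + \frac{\left(-266\right) \left(-121\right)}{33143}} = \frac{53744}{\left(-1180\right) \left(- \frac{1}{27027}\right) + 32186 \cdot \frac{1}{33143}} = \frac{53744}{\frac{1180}{27027} + \frac{2926}{3013}} = \frac{53744}{\frac{82636342}{81432351}} = 53744 \cdot \frac{81432351}{82636342} = \frac{2188250136072}{41318171}$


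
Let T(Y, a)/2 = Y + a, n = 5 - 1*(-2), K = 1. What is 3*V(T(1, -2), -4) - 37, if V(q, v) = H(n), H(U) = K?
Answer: -34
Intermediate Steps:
n = 7 (n = 5 + 2 = 7)
H(U) = 1
T(Y, a) = 2*Y + 2*a (T(Y, a) = 2*(Y + a) = 2*Y + 2*a)
V(q, v) = 1
3*V(T(1, -2), -4) - 37 = 3*1 - 37 = 3 - 37 = -34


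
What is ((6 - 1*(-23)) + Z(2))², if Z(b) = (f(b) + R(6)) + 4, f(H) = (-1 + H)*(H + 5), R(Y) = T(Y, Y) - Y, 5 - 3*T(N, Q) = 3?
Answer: 10816/9 ≈ 1201.8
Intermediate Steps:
T(N, Q) = ⅔ (T(N, Q) = 5/3 - ⅓*3 = 5/3 - 1 = ⅔)
R(Y) = ⅔ - Y
f(H) = (-1 + H)*(5 + H)
Z(b) = -19/3 + b² + 4*b (Z(b) = ((-5 + b² + 4*b) + (⅔ - 1*6)) + 4 = ((-5 + b² + 4*b) + (⅔ - 6)) + 4 = ((-5 + b² + 4*b) - 16/3) + 4 = (-31/3 + b² + 4*b) + 4 = -19/3 + b² + 4*b)
((6 - 1*(-23)) + Z(2))² = ((6 - 1*(-23)) + (-19/3 + 2² + 4*2))² = ((6 + 23) + (-19/3 + 4 + 8))² = (29 + 17/3)² = (104/3)² = 10816/9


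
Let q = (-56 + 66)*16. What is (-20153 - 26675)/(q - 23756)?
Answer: 11707/5899 ≈ 1.9846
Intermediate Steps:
q = 160 (q = 10*16 = 160)
(-20153 - 26675)/(q - 23756) = (-20153 - 26675)/(160 - 23756) = -46828/(-23596) = -46828*(-1/23596) = 11707/5899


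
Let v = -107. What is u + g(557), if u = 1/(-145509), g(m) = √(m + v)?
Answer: -1/145509 + 15*√2 ≈ 21.213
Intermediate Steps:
g(m) = √(-107 + m) (g(m) = √(m - 107) = √(-107 + m))
u = -1/145509 ≈ -6.8724e-6
u + g(557) = -1/145509 + √(-107 + 557) = -1/145509 + √450 = -1/145509 + 15*√2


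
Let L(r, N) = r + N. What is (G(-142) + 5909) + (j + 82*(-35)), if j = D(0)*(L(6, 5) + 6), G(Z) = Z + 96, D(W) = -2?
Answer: 2959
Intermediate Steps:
L(r, N) = N + r
G(Z) = 96 + Z
j = -34 (j = -2*((5 + 6) + 6) = -2*(11 + 6) = -2*17 = -34)
(G(-142) + 5909) + (j + 82*(-35)) = ((96 - 142) + 5909) + (-34 + 82*(-35)) = (-46 + 5909) + (-34 - 2870) = 5863 - 2904 = 2959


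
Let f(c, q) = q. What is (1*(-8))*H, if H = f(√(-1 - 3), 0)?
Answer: 0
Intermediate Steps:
H = 0
(1*(-8))*H = (1*(-8))*0 = -8*0 = 0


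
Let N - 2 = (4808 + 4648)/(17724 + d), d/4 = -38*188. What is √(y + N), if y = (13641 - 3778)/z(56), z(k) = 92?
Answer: 3*√187474488353/124798 ≈ 10.408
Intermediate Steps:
y = 9863/92 (y = (13641 - 3778)/92 = 9863*(1/92) = 9863/92 ≈ 107.21)
d = -28576 (d = 4*(-38*188) = 4*(-7144) = -28576)
N = 3062/2713 (N = 2 + (4808 + 4648)/(17724 - 28576) = 2 + 9456/(-10852) = 2 + 9456*(-1/10852) = 2 - 2364/2713 = 3062/2713 ≈ 1.1286)
√(y + N) = √(9863/92 + 3062/2713) = √(27040023/249596) = 3*√187474488353/124798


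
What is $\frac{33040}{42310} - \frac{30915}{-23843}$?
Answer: $\frac{209578637}{100879733} \approx 2.0775$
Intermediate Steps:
$\frac{33040}{42310} - \frac{30915}{-23843} = 33040 \cdot \frac{1}{42310} - - \frac{30915}{23843} = \frac{3304}{4231} + \frac{30915}{23843} = \frac{209578637}{100879733}$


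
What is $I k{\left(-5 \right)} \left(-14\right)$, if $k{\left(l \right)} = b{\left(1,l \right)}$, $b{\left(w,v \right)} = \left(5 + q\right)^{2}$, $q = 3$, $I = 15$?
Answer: $-13440$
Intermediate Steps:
$b{\left(w,v \right)} = 64$ ($b{\left(w,v \right)} = \left(5 + 3\right)^{2} = 8^{2} = 64$)
$k{\left(l \right)} = 64$
$I k{\left(-5 \right)} \left(-14\right) = 15 \cdot 64 \left(-14\right) = 960 \left(-14\right) = -13440$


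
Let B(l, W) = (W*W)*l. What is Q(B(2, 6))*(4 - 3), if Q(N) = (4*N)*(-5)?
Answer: -1440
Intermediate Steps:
B(l, W) = l*W**2 (B(l, W) = W**2*l = l*W**2)
Q(N) = -20*N
Q(B(2, 6))*(4 - 3) = (-40*6**2)*(4 - 3) = -40*36*1 = -20*72*1 = -1440*1 = -1440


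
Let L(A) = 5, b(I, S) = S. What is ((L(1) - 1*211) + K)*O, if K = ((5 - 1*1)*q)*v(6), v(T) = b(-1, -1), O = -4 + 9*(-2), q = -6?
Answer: 4004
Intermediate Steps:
O = -22 (O = -4 - 18 = -22)
v(T) = -1
K = 24 (K = ((5 - 1*1)*(-6))*(-1) = ((5 - 1)*(-6))*(-1) = (4*(-6))*(-1) = -24*(-1) = 24)
((L(1) - 1*211) + K)*O = ((5 - 1*211) + 24)*(-22) = ((5 - 211) + 24)*(-22) = (-206 + 24)*(-22) = -182*(-22) = 4004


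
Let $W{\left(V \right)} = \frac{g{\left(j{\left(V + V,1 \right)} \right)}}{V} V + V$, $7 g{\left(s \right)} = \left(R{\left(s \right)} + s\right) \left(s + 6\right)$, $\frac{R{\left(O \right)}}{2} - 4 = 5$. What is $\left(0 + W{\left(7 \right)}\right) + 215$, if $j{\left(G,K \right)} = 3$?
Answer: $249$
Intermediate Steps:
$R{\left(O \right)} = 18$ ($R{\left(O \right)} = 8 + 2 \cdot 5 = 8 + 10 = 18$)
$g{\left(s \right)} = \frac{\left(6 + s\right) \left(18 + s\right)}{7}$ ($g{\left(s \right)} = \frac{\left(18 + s\right) \left(s + 6\right)}{7} = \frac{\left(18 + s\right) \left(6 + s\right)}{7} = \frac{\left(6 + s\right) \left(18 + s\right)}{7}$)
$W{\left(V \right)} = 27 + V$ ($W{\left(V \right)} = \frac{\frac{108}{7} + \frac{3^{2}}{7} + \frac{24}{7} \cdot 3}{V} V + V = \frac{\frac{108}{7} + \frac{1}{7} \cdot 9 + \frac{72}{7}}{V} V + V = \frac{\frac{108}{7} + \frac{9}{7} + \frac{72}{7}}{V} V + V = \frac{27}{V} V + V = 27 + V$)
$\left(0 + W{\left(7 \right)}\right) + 215 = \left(0 + \left(27 + 7\right)\right) + 215 = \left(0 + 34\right) + 215 = 34 + 215 = 249$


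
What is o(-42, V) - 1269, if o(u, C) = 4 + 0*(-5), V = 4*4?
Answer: -1265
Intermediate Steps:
V = 16
o(u, C) = 4 (o(u, C) = 4 + 0 = 4)
o(-42, V) - 1269 = 4 - 1269 = -1265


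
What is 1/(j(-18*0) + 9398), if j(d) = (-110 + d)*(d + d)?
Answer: 1/9398 ≈ 0.00010641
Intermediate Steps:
j(d) = 2*d*(-110 + d) (j(d) = (-110 + d)*(2*d) = 2*d*(-110 + d))
1/(j(-18*0) + 9398) = 1/(2*(-18*0)*(-110 - 18*0) + 9398) = 1/(2*0*(-110 + 0) + 9398) = 1/(2*0*(-110) + 9398) = 1/(0 + 9398) = 1/9398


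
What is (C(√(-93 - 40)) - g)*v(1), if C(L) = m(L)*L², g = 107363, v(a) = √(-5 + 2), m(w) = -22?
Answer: -104437*I*√3 ≈ -1.8089e+5*I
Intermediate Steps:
v(a) = I*√3 (v(a) = √(-3) = I*√3)
C(L) = -22*L²
(C(√(-93 - 40)) - g)*v(1) = (-22*(√(-93 - 40))² - 1*107363)*(I*√3) = (-22*(√(-133))² - 107363)*(I*√3) = (-22*(I*√133)² - 107363)*(I*√3) = (-22*(-133) - 107363)*(I*√3) = (2926 - 107363)*(I*√3) = -104437*I*√3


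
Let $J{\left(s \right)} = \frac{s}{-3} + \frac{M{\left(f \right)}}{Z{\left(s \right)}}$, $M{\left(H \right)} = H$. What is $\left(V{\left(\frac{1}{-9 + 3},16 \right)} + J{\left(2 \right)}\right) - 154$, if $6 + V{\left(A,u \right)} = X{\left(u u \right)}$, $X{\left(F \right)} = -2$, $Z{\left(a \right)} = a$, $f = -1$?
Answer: $- \frac{979}{6} \approx -163.17$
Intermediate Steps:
$V{\left(A,u \right)} = -8$ ($V{\left(A,u \right)} = -6 - 2 = -8$)
$J{\left(s \right)} = - \frac{1}{s} - \frac{s}{3}$ ($J{\left(s \right)} = \frac{s}{-3} - \frac{1}{s} = s \left(- \frac{1}{3}\right) - \frac{1}{s} = - \frac{s}{3} - \frac{1}{s} = - \frac{1}{s} - \frac{s}{3}$)
$\left(V{\left(\frac{1}{-9 + 3},16 \right)} + J{\left(2 \right)}\right) - 154 = \left(-8 - \frac{7}{6}\right) - 154 = - \frac{55}{6} - 154 = - \frac{979}{6}$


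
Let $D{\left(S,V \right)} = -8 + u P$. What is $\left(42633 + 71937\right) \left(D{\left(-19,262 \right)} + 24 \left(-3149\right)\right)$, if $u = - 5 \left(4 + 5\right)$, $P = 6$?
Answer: $-8690592780$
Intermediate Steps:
$u = -45$ ($u = \left(-5\right) 9 = -45$)
$D{\left(S,V \right)} = -278$ ($D{\left(S,V \right)} = -8 - 270 = -278$)
$\left(42633 + 71937\right) \left(D{\left(-19,262 \right)} + 24 \left(-3149\right)\right) = \left(42633 + 71937\right) \left(-278 + 24 \left(-3149\right)\right) = 114570 \left(-278 - 75576\right) = 114570 \left(-75854\right) = -8690592780$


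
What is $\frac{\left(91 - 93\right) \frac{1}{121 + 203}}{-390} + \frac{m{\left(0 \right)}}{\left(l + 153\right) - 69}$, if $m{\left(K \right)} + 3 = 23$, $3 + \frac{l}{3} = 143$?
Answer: $\frac{17557}{442260} \approx 0.039698$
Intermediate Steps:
$l = 420$ ($l = -9 + 3 \cdot 143 = -9 + 429 = 420$)
$m{\left(K \right)} = 20$ ($m{\left(K \right)} = -3 + 23 = 20$)
$\frac{\left(91 - 93\right) \frac{1}{121 + 203}}{-390} + \frac{m{\left(0 \right)}}{\left(l + 153\right) - 69} = \frac{\left(91 - 93\right) \frac{1}{121 + 203}}{-390} + \frac{20}{\left(420 + 153\right) - 69} = - \frac{2}{324} \left(- \frac{1}{390}\right) + \frac{20}{573 - 69} = \left(-2\right) \frac{1}{324} \left(- \frac{1}{390}\right) + \frac{20}{504} = \left(- \frac{1}{162}\right) \left(- \frac{1}{390}\right) + 20 \cdot \frac{1}{504} = \frac{1}{63180} + \frac{5}{126} = \frac{17557}{442260}$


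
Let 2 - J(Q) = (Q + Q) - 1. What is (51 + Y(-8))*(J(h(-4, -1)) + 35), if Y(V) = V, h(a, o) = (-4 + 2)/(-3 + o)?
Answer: 1591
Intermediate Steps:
h(a, o) = -2/(-3 + o)
J(Q) = 3 - 2*Q (J(Q) = 2 - ((Q + Q) - 1) = 2 - (2*Q - 1) = 2 - (-1 + 2*Q) = 2 + (1 - 2*Q) = 3 - 2*Q)
(51 + Y(-8))*(J(h(-4, -1)) + 35) = (51 - 8)*((3 - (-4)/(-3 - 1)) + 35) = 43*((3 - (-4)/(-4)) + 35) = 43*((3 - (-4)*(-1)/4) + 35) = 43*((3 - 2*½) + 35) = 43*((3 - 1) + 35) = 43*(2 + 35) = 43*37 = 1591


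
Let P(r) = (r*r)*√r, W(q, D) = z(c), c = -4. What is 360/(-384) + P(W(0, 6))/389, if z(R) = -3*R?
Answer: -15/16 + 288*√3/389 ≈ 0.34484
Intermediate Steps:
W(q, D) = 12 (W(q, D) = -3*(-4) = 12)
P(r) = r^(5/2) (P(r) = r²*√r = r^(5/2))
360/(-384) + P(W(0, 6))/389 = 360/(-384) + 12^(5/2)/389 = 360*(-1/384) + (288*√3)*(1/389) = -15/16 + 288*√3/389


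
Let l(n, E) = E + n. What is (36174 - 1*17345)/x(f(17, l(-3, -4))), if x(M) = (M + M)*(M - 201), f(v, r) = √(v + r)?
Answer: -18829/80782 - 3784629*√10/807820 ≈ -15.048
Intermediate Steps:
f(v, r) = √(r + v)
x(M) = 2*M*(-201 + M) (x(M) = (2*M)*(-201 + M) = 2*M*(-201 + M))
(36174 - 1*17345)/x(f(17, l(-3, -4))) = (36174 - 1*17345)/((2*√((-4 - 3) + 17)*(-201 + √((-4 - 3) + 17)))) = (36174 - 17345)/((2*√(-7 + 17)*(-201 + √(-7 + 17)))) = 18829/((2*√10*(-201 + √10))) = 18829*(√10/(20*(-201 + √10))) = 18829*√10/(20*(-201 + √10))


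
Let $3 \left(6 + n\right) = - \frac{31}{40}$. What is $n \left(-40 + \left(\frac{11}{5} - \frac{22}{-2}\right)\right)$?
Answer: $\frac{50317}{300} \approx 167.72$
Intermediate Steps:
$n = - \frac{751}{120}$ ($n = -6 + \frac{\left(-31\right) \frac{1}{40}}{3} = -6 + \frac{1}{3} \left(- \frac{31}{40}\right) = -6 - \frac{31}{120} = - \frac{751}{120} \approx -6.2583$)
$n \left(-40 + \left(\frac{11}{5} - \frac{22}{-2}\right)\right) = - \frac{751 \left(-40 + \left(\frac{11}{5} - \frac{22}{-2}\right)\right)}{120} = - \frac{751 \left(-40 + \left(11 \cdot \frac{1}{5} - -11\right)\right)}{120} = - \frac{751 \left(-40 + \left(\frac{11}{5} + 11\right)\right)}{120} = - \frac{751 \left(-40 + \frac{66}{5}\right)}{120} = \left(- \frac{751}{120}\right) \left(- \frac{134}{5}\right) = \frac{50317}{300}$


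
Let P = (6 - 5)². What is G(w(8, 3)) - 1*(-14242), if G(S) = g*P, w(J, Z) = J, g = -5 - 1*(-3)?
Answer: 14240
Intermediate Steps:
g = -2 (g = -5 + 3 = -2)
P = 1 (P = 1² = 1)
G(S) = -2 (G(S) = -2*1 = -2)
G(w(8, 3)) - 1*(-14242) = -2 - 1*(-14242) = -2 + 14242 = 14240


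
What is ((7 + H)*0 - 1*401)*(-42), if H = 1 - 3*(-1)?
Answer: 16842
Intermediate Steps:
H = 4 (H = 1 + 3 = 4)
((7 + H)*0 - 1*401)*(-42) = ((7 + 4)*0 - 1*401)*(-42) = (11*0 - 401)*(-42) = (0 - 401)*(-42) = -401*(-42) = 16842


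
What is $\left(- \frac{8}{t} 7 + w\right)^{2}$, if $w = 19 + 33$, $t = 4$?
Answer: $1444$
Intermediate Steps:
$w = 52$
$\left(- \frac{8}{t} 7 + w\right)^{2} = \left(- \frac{8}{4} \cdot 7 + 52\right)^{2} = \left(\left(-8\right) \frac{1}{4} \cdot 7 + 52\right)^{2} = \left(\left(-2\right) 7 + 52\right)^{2} = \left(-14 + 52\right)^{2} = 38^{2} = 1444$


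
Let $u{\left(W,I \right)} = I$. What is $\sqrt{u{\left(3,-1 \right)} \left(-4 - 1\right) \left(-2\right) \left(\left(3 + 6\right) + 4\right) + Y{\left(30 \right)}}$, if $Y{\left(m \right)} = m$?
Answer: $10 i \approx 10.0 i$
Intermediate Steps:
$\sqrt{u{\left(3,-1 \right)} \left(-4 - 1\right) \left(-2\right) \left(\left(3 + 6\right) + 4\right) + Y{\left(30 \right)}} = \sqrt{- \left(-4 - 1\right) \left(-2\right) \left(\left(3 + 6\right) + 4\right) + 30} = \sqrt{- \left(-5\right) \left(-2\right) \left(9 + 4\right) + 30} = \sqrt{\left(-1\right) 10 \cdot 13 + 30} = \sqrt{\left(-10\right) 13 + 30} = \sqrt{-130 + 30} = \sqrt{-100} = 10 i$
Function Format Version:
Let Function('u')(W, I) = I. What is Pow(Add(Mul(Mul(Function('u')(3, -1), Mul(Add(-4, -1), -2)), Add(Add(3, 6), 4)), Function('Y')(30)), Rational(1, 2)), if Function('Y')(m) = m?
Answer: Mul(10, I) ≈ Mul(10.000, I)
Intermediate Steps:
Pow(Add(Mul(Mul(Function('u')(3, -1), Mul(Add(-4, -1), -2)), Add(Add(3, 6), 4)), Function('Y')(30)), Rational(1, 2)) = Pow(Add(Mul(Mul(-1, Mul(Add(-4, -1), -2)), Add(Add(3, 6), 4)), 30), Rational(1, 2)) = Pow(Add(Mul(Mul(-1, Mul(-5, -2)), Add(9, 4)), 30), Rational(1, 2)) = Pow(Add(Mul(Mul(-1, 10), 13), 30), Rational(1, 2)) = Pow(Add(Mul(-10, 13), 30), Rational(1, 2)) = Pow(Add(-130, 30), Rational(1, 2)) = Pow(-100, Rational(1, 2)) = Mul(10, I)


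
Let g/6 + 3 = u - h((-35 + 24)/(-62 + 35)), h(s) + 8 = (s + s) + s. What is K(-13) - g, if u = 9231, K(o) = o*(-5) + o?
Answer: -166070/3 ≈ -55357.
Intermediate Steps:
h(s) = -8 + 3*s (h(s) = -8 + ((s + s) + s) = -8 + (2*s + s) = -8 + 3*s)
K(o) = -4*o (K(o) = -5*o + o = -4*o)
g = 166226/3 (g = -18 + 6*(9231 - (-8 + 3*((-35 + 24)/(-62 + 35)))) = -18 + 6*(9231 - (-8 + 3*(-11/(-27)))) = -18 + 6*(9231 - (-8 + 3*(-11*(-1/27)))) = -18 + 6*(9231 - (-8 + 3*(11/27))) = -18 + 6*(9231 - (-8 + 11/9)) = -18 + 6*(9231 - 1*(-61/9)) = -18 + 6*(9231 + 61/9) = -18 + 6*(83140/9) = -18 + 166280/3 = 166226/3 ≈ 55409.)
K(-13) - g = -4*(-13) - 1*166226/3 = 52 - 166226/3 = -166070/3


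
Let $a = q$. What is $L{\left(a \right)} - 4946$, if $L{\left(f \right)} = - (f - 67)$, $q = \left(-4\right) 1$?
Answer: $-4875$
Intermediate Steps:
$q = -4$
$a = -4$
$L{\left(f \right)} = 67 - f$ ($L{\left(f \right)} = - (-67 + f) = 67 - f$)
$L{\left(a \right)} - 4946 = \left(67 - -4\right) - 4946 = \left(67 + 4\right) - 4946 = 71 - 4946 = -4875$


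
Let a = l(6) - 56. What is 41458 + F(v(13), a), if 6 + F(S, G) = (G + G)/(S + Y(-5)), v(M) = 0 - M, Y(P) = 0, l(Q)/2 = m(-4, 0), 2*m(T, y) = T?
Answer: 538996/13 ≈ 41461.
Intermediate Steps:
m(T, y) = T/2
l(Q) = -4 (l(Q) = 2*((1/2)*(-4)) = 2*(-2) = -4)
a = -60 (a = -4 - 56 = -60)
v(M) = -M
F(S, G) = -6 + 2*G/S (F(S, G) = -6 + (G + G)/(S + 0) = -6 + (2*G)/S = -6 + 2*G/S)
41458 + F(v(13), a) = 41458 + (-6 + 2*(-60)/(-1*13)) = 41458 + (-6 + 2*(-60)/(-13)) = 41458 + (-6 + 2*(-60)*(-1/13)) = 41458 + (-6 + 120/13) = 41458 + 42/13 = 538996/13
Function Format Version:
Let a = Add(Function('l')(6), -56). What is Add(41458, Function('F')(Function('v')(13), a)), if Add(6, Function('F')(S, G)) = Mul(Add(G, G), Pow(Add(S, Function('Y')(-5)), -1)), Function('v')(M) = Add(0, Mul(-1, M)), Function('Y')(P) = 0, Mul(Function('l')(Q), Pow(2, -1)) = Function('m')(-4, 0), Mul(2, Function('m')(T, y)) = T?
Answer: Rational(538996, 13) ≈ 41461.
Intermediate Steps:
Function('m')(T, y) = Mul(Rational(1, 2), T)
Function('l')(Q) = -4 (Function('l')(Q) = Mul(2, Mul(Rational(1, 2), -4)) = Mul(2, -2) = -4)
a = -60 (a = Add(-4, -56) = -60)
Function('v')(M) = Mul(-1, M)
Function('F')(S, G) = Add(-6, Mul(2, G, Pow(S, -1))) (Function('F')(S, G) = Add(-6, Mul(Add(G, G), Pow(Add(S, 0), -1))) = Add(-6, Mul(Mul(2, G), Pow(S, -1))) = Add(-6, Mul(2, G, Pow(S, -1))))
Add(41458, Function('F')(Function('v')(13), a)) = Add(41458, Add(-6, Mul(2, -60, Pow(Mul(-1, 13), -1)))) = Add(41458, Add(-6, Mul(2, -60, Pow(-13, -1)))) = Add(41458, Add(-6, Mul(2, -60, Rational(-1, 13)))) = Add(41458, Add(-6, Rational(120, 13))) = Add(41458, Rational(42, 13)) = Rational(538996, 13)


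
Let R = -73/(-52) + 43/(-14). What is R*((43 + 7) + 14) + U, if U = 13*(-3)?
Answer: -13261/91 ≈ -145.73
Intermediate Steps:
R = -607/364 (R = -73*(-1/52) + 43*(-1/14) = 73/52 - 43/14 = -607/364 ≈ -1.6676)
U = -39
R*((43 + 7) + 14) + U = -607*((43 + 7) + 14)/364 - 39 = -607*(50 + 14)/364 - 39 = -607/364*64 - 39 = -9712/91 - 39 = -13261/91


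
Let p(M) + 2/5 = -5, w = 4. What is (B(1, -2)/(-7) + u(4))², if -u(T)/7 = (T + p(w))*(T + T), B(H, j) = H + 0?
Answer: 7502121/1225 ≈ 6124.2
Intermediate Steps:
p(M) = -27/5 (p(M) = -⅖ - 5 = -27/5)
B(H, j) = H
u(T) = -14*T*(-27/5 + T) (u(T) = -7*(T - 27/5)*(T + T) = -7*(-27/5 + T)*2*T = -14*T*(-27/5 + T))
(B(1, -2)/(-7) + u(4))² = (1/(-7) + (14/5)*4*(27 - 5*4))² = (1*(-⅐) + (14/5)*4*(27 - 20))² = (-⅐ + (14/5)*4*7)² = (-⅐ + 392/5)² = (2739/35)² = 7502121/1225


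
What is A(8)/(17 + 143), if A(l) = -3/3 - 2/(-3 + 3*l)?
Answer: -23/3360 ≈ -0.0068452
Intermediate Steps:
A(l) = -1 - 2/(-3 + 3*l) (A(l) = -3*⅓ - 2/(-3 + 3*l) = -1 - 2/(-3 + 3*l))
A(8)/(17 + 143) = ((⅓ - 1*8)/(-1 + 8))/(17 + 143) = ((⅓ - 8)/7)/160 = ((⅐)*(-23/3))/160 = (1/160)*(-23/21) = -23/3360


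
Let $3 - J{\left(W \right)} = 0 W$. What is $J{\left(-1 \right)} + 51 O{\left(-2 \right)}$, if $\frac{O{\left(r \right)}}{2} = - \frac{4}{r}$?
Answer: $207$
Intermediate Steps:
$O{\left(r \right)} = - \frac{8}{r}$ ($O{\left(r \right)} = 2 \left(- \frac{4}{r}\right) = - \frac{8}{r}$)
$J{\left(W \right)} = 3$ ($J{\left(W \right)} = 3 - 0 W = 3 - 0 = 3 + 0 = 3$)
$J{\left(-1 \right)} + 51 O{\left(-2 \right)} = 3 + 51 \left(- \frac{8}{-2}\right) = 3 + 51 \left(\left(-8\right) \left(- \frac{1}{2}\right)\right) = 3 + 51 \cdot 4 = 3 + 204 = 207$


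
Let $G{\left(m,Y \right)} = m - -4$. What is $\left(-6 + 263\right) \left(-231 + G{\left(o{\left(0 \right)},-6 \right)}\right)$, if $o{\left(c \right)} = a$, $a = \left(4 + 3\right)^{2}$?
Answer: $-45746$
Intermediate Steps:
$a = 49$ ($a = 7^{2} = 49$)
$o{\left(c \right)} = 49$
$G{\left(m,Y \right)} = 4 + m$ ($G{\left(m,Y \right)} = m + 4 = 4 + m$)
$\left(-6 + 263\right) \left(-231 + G{\left(o{\left(0 \right)},-6 \right)}\right) = \left(-6 + 263\right) \left(-231 + \left(4 + 49\right)\right) = 257 \left(-231 + 53\right) = 257 \left(-178\right) = -45746$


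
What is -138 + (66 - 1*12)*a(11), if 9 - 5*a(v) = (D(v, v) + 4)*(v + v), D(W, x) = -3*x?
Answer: 34248/5 ≈ 6849.6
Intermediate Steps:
a(v) = 9/5 - 2*v*(4 - 3*v)/5 (a(v) = 9/5 - (-3*v + 4)*(v + v)/5 = 9/5 - (4 - 3*v)*2*v/5 = 9/5 - 2*v*(4 - 3*v)/5)
-138 + (66 - 1*12)*a(11) = -138 + (66 - 1*12)*(9/5 - 8/5*11 + (6/5)*11²) = -138 + (66 - 12)*(9/5 - 88/5 + (6/5)*121) = -138 + 54*(9/5 - 88/5 + 726/5) = -138 + 54*(647/5) = -138 + 34938/5 = 34248/5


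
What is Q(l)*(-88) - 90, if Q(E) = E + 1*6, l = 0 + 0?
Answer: -618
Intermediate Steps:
l = 0
Q(E) = 6 + E (Q(E) = E + 6 = 6 + E)
Q(l)*(-88) - 90 = (6 + 0)*(-88) - 90 = 6*(-88) - 90 = -528 - 90 = -618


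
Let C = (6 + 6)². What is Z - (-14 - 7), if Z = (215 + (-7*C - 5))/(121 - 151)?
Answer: 238/5 ≈ 47.600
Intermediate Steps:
C = 144 (C = 12² = 144)
Z = 133/5 (Z = (215 + (-7*144 - 5))/(121 - 151) = (215 + (-1008 - 5))/(-30) = (215 - 1013)*(-1/30) = -798*(-1/30) = 133/5 ≈ 26.600)
Z - (-14 - 7) = 133/5 - (-14 - 7) = 133/5 - 1*(-21) = 133/5 + 21 = 238/5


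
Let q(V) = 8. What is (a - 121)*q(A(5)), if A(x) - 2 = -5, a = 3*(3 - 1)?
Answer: -920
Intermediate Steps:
a = 6 (a = 3*2 = 6)
A(x) = -3 (A(x) = 2 - 5 = -3)
(a - 121)*q(A(5)) = (6 - 121)*8 = -115*8 = -920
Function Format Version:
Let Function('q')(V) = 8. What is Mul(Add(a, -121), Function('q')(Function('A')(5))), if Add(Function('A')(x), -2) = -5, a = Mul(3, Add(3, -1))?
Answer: -920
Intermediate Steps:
a = 6 (a = Mul(3, 2) = 6)
Function('A')(x) = -3 (Function('A')(x) = Add(2, -5) = -3)
Mul(Add(a, -121), Function('q')(Function('A')(5))) = Mul(Add(6, -121), 8) = Mul(-115, 8) = -920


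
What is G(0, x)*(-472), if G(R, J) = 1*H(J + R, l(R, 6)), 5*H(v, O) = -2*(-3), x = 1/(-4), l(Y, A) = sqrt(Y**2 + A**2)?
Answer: -2832/5 ≈ -566.40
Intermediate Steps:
l(Y, A) = sqrt(A**2 + Y**2)
x = -1/4 ≈ -0.25000
H(v, O) = 6/5 (H(v, O) = (-2*(-3))/5 = (1/5)*6 = 6/5)
G(R, J) = 6/5 (G(R, J) = 1*(6/5) = 6/5)
G(0, x)*(-472) = (6/5)*(-472) = -2832/5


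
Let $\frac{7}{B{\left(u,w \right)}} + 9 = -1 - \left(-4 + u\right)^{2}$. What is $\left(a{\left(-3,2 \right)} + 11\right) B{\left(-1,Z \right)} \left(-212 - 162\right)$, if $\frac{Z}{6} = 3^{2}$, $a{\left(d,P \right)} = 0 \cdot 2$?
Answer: $\frac{4114}{5} \approx 822.8$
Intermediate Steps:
$a{\left(d,P \right)} = 0$
$Z = 54$ ($Z = 6 \cdot 3^{2} = 6 \cdot 9 = 54$)
$B{\left(u,w \right)} = \frac{7}{-10 - \left(-4 + u\right)^{2}}$ ($B{\left(u,w \right)} = \frac{7}{-9 - \left(1 + \left(-4 + u\right)^{2}\right)} = \frac{7}{-10 - \left(-4 + u\right)^{2}}$)
$\left(a{\left(-3,2 \right)} + 11\right) B{\left(-1,Z \right)} \left(-212 - 162\right) = \left(0 + 11\right) \left(- \frac{7}{10 + \left(-4 - 1\right)^{2}}\right) \left(-212 - 162\right) = 11 \left(- \frac{7}{10 + \left(-5\right)^{2}}\right) \left(-374\right) = 11 \left(- \frac{7}{10 + 25}\right) \left(-374\right) = 11 \left(- \frac{7}{35}\right) \left(-374\right) = 11 \left(\left(-7\right) \frac{1}{35}\right) \left(-374\right) = 11 \left(- \frac{1}{5}\right) \left(-374\right) = \left(- \frac{11}{5}\right) \left(-374\right) = \frac{4114}{5}$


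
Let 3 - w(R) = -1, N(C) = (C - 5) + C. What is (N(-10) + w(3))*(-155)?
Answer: 3255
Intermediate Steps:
N(C) = -5 + 2*C (N(C) = (-5 + C) + C = -5 + 2*C)
w(R) = 4 (w(R) = 3 - 1*(-1) = 3 + 1 = 4)
(N(-10) + w(3))*(-155) = ((-5 + 2*(-10)) + 4)*(-155) = ((-5 - 20) + 4)*(-155) = (-25 + 4)*(-155) = -21*(-155) = 3255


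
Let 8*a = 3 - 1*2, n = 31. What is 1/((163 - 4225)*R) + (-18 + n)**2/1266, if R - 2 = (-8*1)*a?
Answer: 57101/428541 ≈ 0.13325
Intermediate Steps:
a = 1/8 (a = (3 - 1*2)/8 = (3 - 2)/8 = (1/8)*1 = 1/8 ≈ 0.12500)
R = 1 (R = 2 - 8*1*(1/8) = 2 - 8*1/8 = 2 - 1 = 1)
1/((163 - 4225)*R) + (-18 + n)**2/1266 = 1/((163 - 4225)*1) + (-18 + 31)**2/1266 = 1/(-4062) + 13**2*(1/1266) = -1/4062*1 + 169*(1/1266) = -1/4062 + 169/1266 = 57101/428541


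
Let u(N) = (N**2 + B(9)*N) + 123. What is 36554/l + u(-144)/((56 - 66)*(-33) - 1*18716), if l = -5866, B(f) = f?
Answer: -56202743/7703734 ≈ -7.2955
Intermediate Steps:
u(N) = 123 + N**2 + 9*N (u(N) = (N**2 + 9*N) + 123 = 123 + N**2 + 9*N)
36554/l + u(-144)/((56 - 66)*(-33) - 1*18716) = 36554/(-5866) + (123 + (-144)**2 + 9*(-144))/((56 - 66)*(-33) - 1*18716) = 36554*(-1/5866) + (123 + 20736 - 1296)/(-10*(-33) - 18716) = -2611/419 + 19563/(330 - 18716) = -2611/419 + 19563/(-18386) = -2611/419 + 19563*(-1/18386) = -2611/419 - 19563/18386 = -56202743/7703734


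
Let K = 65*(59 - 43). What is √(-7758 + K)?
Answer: I*√6718 ≈ 81.963*I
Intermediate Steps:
K = 1040 (K = 65*16 = 1040)
√(-7758 + K) = √(-7758 + 1040) = √(-6718) = I*√6718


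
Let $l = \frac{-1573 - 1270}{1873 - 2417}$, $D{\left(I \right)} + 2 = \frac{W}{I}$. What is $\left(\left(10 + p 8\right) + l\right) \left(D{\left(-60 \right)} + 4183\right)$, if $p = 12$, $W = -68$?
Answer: $\frac{316310427}{680} \approx 4.6516 \cdot 10^{5}$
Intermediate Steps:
$D{\left(I \right)} = -2 - \frac{68}{I}$
$l = \frac{2843}{544}$ ($l = - \frac{2843}{-544} = \left(-2843\right) \left(- \frac{1}{544}\right) = \frac{2843}{544} \approx 5.2261$)
$\left(\left(10 + p 8\right) + l\right) \left(D{\left(-60 \right)} + 4183\right) = \left(\left(10 + 12 \cdot 8\right) + \frac{2843}{544}\right) \left(\left(-2 - \frac{68}{-60}\right) + 4183\right) = \left(\left(10 + 96\right) + \frac{2843}{544}\right) \left(\left(-2 - - \frac{17}{15}\right) + 4183\right) = \left(106 + \frac{2843}{544}\right) \left(\left(-2 + \frac{17}{15}\right) + 4183\right) = \frac{60507 \left(- \frac{13}{15} + 4183\right)}{544} = \frac{60507}{544} \cdot \frac{62732}{15} = \frac{316310427}{680}$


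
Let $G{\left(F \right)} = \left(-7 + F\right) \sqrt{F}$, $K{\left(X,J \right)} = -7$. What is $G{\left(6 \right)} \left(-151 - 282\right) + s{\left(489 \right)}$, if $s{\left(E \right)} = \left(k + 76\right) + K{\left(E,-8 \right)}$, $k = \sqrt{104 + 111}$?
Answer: $69 + \sqrt{215} + 433 \sqrt{6} \approx 1144.3$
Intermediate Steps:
$k = \sqrt{215} \approx 14.663$
$G{\left(F \right)} = \sqrt{F} \left(-7 + F\right)$
$s{\left(E \right)} = 69 + \sqrt{215}$ ($s{\left(E \right)} = \left(\sqrt{215} + 76\right) - 7 = \left(76 + \sqrt{215}\right) - 7 = 69 + \sqrt{215}$)
$G{\left(6 \right)} \left(-151 - 282\right) + s{\left(489 \right)} = \sqrt{6} \left(-7 + 6\right) \left(-151 - 282\right) + \left(69 + \sqrt{215}\right) = \sqrt{6} \left(-1\right) \left(-433\right) + \left(69 + \sqrt{215}\right) = - \sqrt{6} \left(-433\right) + \left(69 + \sqrt{215}\right) = 433 \sqrt{6} + \left(69 + \sqrt{215}\right) = 69 + \sqrt{215} + 433 \sqrt{6}$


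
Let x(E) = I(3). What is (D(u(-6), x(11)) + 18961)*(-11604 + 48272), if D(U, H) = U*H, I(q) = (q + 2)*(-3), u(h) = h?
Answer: 698562068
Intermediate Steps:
I(q) = -6 - 3*q (I(q) = (2 + q)*(-3) = -6 - 3*q)
x(E) = -15 (x(E) = -6 - 3*3 = -6 - 9 = -15)
D(U, H) = H*U
(D(u(-6), x(11)) + 18961)*(-11604 + 48272) = (-15*(-6) + 18961)*(-11604 + 48272) = (90 + 18961)*36668 = 19051*36668 = 698562068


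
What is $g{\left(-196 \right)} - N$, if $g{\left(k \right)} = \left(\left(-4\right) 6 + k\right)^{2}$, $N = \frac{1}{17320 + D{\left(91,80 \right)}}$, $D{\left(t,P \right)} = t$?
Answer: $\frac{842692399}{17411} \approx 48400.0$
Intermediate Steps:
$N = \frac{1}{17411}$ ($N = \frac{1}{17320 + 91} = \frac{1}{17411} \approx 5.7435 \cdot 10^{-5}$)
$g{\left(k \right)} = \left(-24 + k\right)^{2}$
$g{\left(-196 \right)} - N = \left(-24 - 196\right)^{2} - \frac{1}{17411} = \left(-220\right)^{2} - \frac{1}{17411} = 48400 - \frac{1}{17411} = \frac{842692399}{17411}$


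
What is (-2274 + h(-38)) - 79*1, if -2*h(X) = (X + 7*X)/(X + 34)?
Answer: -2391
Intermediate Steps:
h(X) = -4*X/(34 + X) (h(X) = -(X + 7*X)/(2*(X + 34)) = -8*X/(2*(34 + X)) = -4*X/(34 + X))
(-2274 + h(-38)) - 79*1 = (-2274 - 4*(-38)/(34 - 38)) - 79*1 = (-2274 - 4*(-38)/(-4)) - 79 = (-2274 - 4*(-38)*(-¼)) - 79 = (-2274 - 38) - 79 = -2312 - 79 = -2391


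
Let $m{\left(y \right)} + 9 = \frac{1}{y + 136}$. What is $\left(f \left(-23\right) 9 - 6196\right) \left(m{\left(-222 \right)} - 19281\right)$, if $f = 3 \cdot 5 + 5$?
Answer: $\frac{8573407088}{43} \approx 1.9938 \cdot 10^{8}$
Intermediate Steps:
$m{\left(y \right)} = -9 + \frac{1}{136 + y}$ ($m{\left(y \right)} = -9 + \frac{1}{y + 136} = -9 + \frac{1}{136 + y}$)
$f = 20$ ($f = 15 + 5 = 20$)
$\left(f \left(-23\right) 9 - 6196\right) \left(m{\left(-222 \right)} - 19281\right) = \left(20 \left(-23\right) 9 - 6196\right) \left(\frac{-1223 - -1998}{136 - 222} - 19281\right) = \left(\left(-460\right) 9 - 6196\right) \left(\frac{-1223 + 1998}{-86} - 19281\right) = \left(-4140 - 6196\right) \left(\left(- \frac{1}{86}\right) 775 - 19281\right) = - 10336 \left(- \frac{775}{86} - 19281\right) = \left(-10336\right) \left(- \frac{1658941}{86}\right) = \frac{8573407088}{43}$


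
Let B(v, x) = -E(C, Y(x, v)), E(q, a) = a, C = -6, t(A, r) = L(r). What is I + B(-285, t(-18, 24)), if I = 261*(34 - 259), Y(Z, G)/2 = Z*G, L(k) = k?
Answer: -45045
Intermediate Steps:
t(A, r) = r
Y(Z, G) = 2*G*Z (Y(Z, G) = 2*(Z*G) = 2*(G*Z) = 2*G*Z)
B(v, x) = -2*v*x
I = -58725 (I = 261*(-225) = -58725)
I + B(-285, t(-18, 24)) = -58725 - 2*(-285)*24 = -58725 + 13680 = -45045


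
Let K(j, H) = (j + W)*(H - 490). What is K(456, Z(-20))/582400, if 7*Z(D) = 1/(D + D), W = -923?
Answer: 64072867/163072000 ≈ 0.39291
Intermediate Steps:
Z(D) = 1/(14*D) (Z(D) = 1/(7*(D + D)) = 1/(7*((2*D))) = (1/(2*D))/7 = 1/(14*D))
K(j, H) = (-923 + j)*(-490 + H) (K(j, H) = (j - 923)*(H - 490) = (-923 + j)*(-490 + H))
K(456, Z(-20))/582400 = (452270 - 923/(14*(-20)) - 490*456 + ((1/14)/(-20))*456)/582400 = (452270 - 923*(-1)/(14*20) - 223440 + ((1/14)*(-1/20))*456)*(1/582400) = (452270 - 923*(-1/280) - 223440 - 1/280*456)*(1/582400) = (452270 + 923/280 - 223440 - 57/35)*(1/582400) = (64072867/280)*(1/582400) = 64072867/163072000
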